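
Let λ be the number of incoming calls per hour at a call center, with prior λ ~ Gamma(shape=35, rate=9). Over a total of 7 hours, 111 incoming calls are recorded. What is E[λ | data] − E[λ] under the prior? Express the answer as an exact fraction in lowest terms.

377/72

Total count 111 over total exposure 7 hours.
By Gamma–Poisson conjugacy, the posterior is Gamma(α + Σx, β + Σt) = Gamma(35 + 111, 9 + 7) = Gamma(146, 16).
Posterior mean = 146/16 = 73/8; prior mean = 35/9 = 35/9. Difference = 73/8 − 35/9 = 377/72.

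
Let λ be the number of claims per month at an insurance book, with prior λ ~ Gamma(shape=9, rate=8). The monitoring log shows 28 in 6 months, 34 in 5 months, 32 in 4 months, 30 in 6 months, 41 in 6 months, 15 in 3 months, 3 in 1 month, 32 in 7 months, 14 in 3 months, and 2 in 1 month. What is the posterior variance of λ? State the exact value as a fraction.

Total count: 28 + 34 + 32 + 30 + 41 + 15 + 3 + 32 + 14 + 2 = 231.
Total exposure: 6 + 5 + 4 + 6 + 6 + 3 + 1 + 7 + 3 + 1 = 42 months.
By Gamma–Poisson conjugacy, the posterior is Gamma(α + Σx, β + Σt) = Gamma(9 + 231, 8 + 42) = Gamma(240, 50).
Posterior variance = α'/β'² = 240/2500 = 12/125.

12/125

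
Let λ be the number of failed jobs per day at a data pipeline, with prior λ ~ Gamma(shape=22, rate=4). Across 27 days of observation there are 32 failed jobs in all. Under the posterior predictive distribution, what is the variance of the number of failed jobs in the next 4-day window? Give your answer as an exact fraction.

7560/961

Total count 32 over total exposure 27 days.
By Gamma–Poisson conjugacy, the posterior is Gamma(α + Σx, β + Σt) = Gamma(22 + 32, 4 + 27) = Gamma(54, 31).
The posterior predictive for a window of length T is Negative Binomial with variance T·α'·(β'+T)/β'² = 4·54·35/961 = 7560/961.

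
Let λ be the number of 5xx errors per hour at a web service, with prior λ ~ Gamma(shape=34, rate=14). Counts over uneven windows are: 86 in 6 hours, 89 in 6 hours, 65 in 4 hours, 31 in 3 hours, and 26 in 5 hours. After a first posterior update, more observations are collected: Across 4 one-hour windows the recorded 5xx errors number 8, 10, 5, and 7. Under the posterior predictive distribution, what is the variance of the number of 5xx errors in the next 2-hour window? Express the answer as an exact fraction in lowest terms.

7942/441

Total count: 86 + 89 + 65 + 31 + 26 = 297.
Total exposure: 6 + 6 + 4 + 3 + 5 = 24 hours.
After the first batch: Gamma(34 + 297, 14 + 24) = Gamma(331, 38).
Total count: 8 + 10 + 5 + 7 = 30.
Total exposure: 4 hours.
After the second batch: Gamma(331 + 30, 38 + 4) = Gamma(361, 42).
The posterior predictive for a window of length T is Negative Binomial with variance T·α'·(β'+T)/β'² = 2·361·44/1764 = 7942/441.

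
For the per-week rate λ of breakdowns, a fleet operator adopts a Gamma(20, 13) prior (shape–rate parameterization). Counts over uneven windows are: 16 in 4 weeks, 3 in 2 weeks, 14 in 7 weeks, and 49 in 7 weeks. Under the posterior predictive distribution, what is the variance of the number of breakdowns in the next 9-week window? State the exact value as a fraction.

Total count: 16 + 3 + 14 + 49 = 82.
Total exposure: 4 + 2 + 7 + 7 = 20 weeks.
Posterior: α' = 20 + 82 = 102, β' = 13 + 20 = 33.
The posterior predictive for a window of length T is Negative Binomial with variance T·α'·(β'+T)/β'² = 9·102·42/1089 = 4284/121.

4284/121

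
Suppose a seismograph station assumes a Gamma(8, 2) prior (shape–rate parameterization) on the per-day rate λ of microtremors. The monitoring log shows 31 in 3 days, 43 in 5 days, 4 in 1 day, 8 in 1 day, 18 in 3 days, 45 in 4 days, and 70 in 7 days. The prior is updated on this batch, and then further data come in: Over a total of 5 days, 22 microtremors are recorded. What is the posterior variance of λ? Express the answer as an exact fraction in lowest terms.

Total count: 31 + 43 + 4 + 8 + 18 + 45 + 70 = 219.
Total exposure: 3 + 5 + 1 + 1 + 3 + 4 + 7 = 24 days.
After the first batch: Gamma(8 + 219, 2 + 24) = Gamma(227, 26).
Total count 22 over total exposure 5 days.
After the second batch: Gamma(227 + 22, 26 + 5) = Gamma(249, 31).
Posterior variance = α'/β'² = 249/961.

249/961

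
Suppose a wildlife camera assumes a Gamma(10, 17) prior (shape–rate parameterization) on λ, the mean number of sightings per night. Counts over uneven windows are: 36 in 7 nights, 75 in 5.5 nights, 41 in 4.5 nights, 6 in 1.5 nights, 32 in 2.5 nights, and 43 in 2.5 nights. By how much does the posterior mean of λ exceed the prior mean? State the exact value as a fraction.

Total count: 36 + 75 + 41 + 6 + 32 + 43 = 233.
Total exposure: 7 + 5.5 + 4.5 + 1.5 + 2.5 + 2.5 = 23.5 nights.
Gamma(α, β) with Poisson data over total exposure Σt gives posterior Gamma(α+Σx, β+Σt) = Gamma(243, 81/2).
Posterior mean = 243/(81/2) = 6; prior mean = 10/17 = 10/17. Difference = 6 − 10/17 = 92/17.

92/17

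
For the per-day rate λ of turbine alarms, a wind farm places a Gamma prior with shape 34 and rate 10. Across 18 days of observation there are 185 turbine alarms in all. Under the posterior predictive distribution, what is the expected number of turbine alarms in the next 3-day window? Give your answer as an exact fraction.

657/28

Total count 185 over total exposure 18 days.
Conjugate update: add total count to the shape and total exposure to the rate, giving Gamma(219, 28).
Predictive mean over a 3-day window = T·E[λ|data] = 3·219/28 = 657/28.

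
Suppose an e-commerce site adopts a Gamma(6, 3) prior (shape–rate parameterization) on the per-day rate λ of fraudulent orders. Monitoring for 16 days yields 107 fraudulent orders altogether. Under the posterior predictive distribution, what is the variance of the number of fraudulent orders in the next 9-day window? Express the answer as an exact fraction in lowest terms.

28476/361

Total count 107 over total exposure 16 days.
The Gamma prior is conjugate for the Poisson rate, so λ | data ~ Gamma(6+107, 3+16) = Gamma(113, 19).
The posterior predictive for a window of length T is Negative Binomial with variance T·α'·(β'+T)/β'² = 9·113·28/361 = 28476/361.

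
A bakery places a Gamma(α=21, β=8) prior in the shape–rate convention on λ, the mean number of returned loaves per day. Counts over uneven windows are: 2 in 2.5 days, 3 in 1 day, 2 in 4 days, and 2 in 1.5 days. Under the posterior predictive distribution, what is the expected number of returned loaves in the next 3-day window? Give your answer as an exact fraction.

90/17

Total count: 2 + 3 + 2 + 2 = 9.
Total exposure: 2.5 + 1 + 4 + 1.5 = 9 days.
Gamma(α, β) with Poisson data over total exposure Σt gives posterior Gamma(α+Σx, β+Σt) = Gamma(30, 17).
Predictive mean over a 3-day window = T·E[λ|data] = 3·30/17 = 90/17.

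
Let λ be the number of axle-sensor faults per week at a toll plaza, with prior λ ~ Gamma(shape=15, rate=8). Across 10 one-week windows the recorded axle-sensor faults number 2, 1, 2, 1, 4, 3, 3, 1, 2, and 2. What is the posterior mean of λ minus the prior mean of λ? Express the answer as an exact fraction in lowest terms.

1/8

Total count: 2 + 1 + 2 + 1 + 4 + 3 + 3 + 1 + 2 + 2 = 21.
Total exposure: 10 weeks.
Posterior: α' = 15 + 21 = 36, β' = 8 + 10 = 18.
Posterior mean = 36/18 = 2; prior mean = 15/8 = 15/8. Difference = 2 − 15/8 = 1/8.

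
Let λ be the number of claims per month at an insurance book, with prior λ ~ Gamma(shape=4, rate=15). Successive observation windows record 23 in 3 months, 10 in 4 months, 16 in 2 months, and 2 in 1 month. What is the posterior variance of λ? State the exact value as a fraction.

Total count: 23 + 10 + 16 + 2 = 51.
Total exposure: 3 + 4 + 2 + 1 = 10 months.
By Gamma–Poisson conjugacy, the posterior is Gamma(α + Σx, β + Σt) = Gamma(4 + 51, 15 + 10) = Gamma(55, 25).
Posterior variance = α'/β'² = 55/625 = 11/125.

11/125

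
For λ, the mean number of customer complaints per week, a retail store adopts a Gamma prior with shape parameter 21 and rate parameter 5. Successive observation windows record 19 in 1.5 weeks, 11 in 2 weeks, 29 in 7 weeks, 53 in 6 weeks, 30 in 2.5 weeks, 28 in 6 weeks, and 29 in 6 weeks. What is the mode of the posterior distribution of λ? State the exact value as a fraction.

73/12

Total count: 19 + 11 + 29 + 53 + 30 + 28 + 29 = 199.
Total exposure: 1.5 + 2 + 7 + 6 + 2.5 + 6 + 6 = 31 weeks.
The Gamma prior is conjugate for the Poisson rate, so λ | data ~ Gamma(21+199, 5+31) = Gamma(220, 36).
Posterior mode = (α'−1)/β' = 219/36 = 73/12.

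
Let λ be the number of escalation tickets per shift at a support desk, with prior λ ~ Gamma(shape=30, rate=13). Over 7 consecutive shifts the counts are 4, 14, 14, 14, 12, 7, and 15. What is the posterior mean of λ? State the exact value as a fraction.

11/2

Total count: 4 + 14 + 14 + 14 + 12 + 7 + 15 = 80.
Total exposure: 7 shifts.
Posterior: α' = 30 + 80 = 110, β' = 13 + 7 = 20.
Posterior mean = α'/β' = 110/20 = 11/2.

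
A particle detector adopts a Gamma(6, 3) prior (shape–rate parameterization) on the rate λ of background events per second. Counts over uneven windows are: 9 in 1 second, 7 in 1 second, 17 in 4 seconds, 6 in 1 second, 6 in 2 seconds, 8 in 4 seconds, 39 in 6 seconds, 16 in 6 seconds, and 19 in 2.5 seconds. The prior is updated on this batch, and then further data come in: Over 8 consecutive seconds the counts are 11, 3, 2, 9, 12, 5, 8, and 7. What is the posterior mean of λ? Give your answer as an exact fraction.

Total count: 9 + 7 + 17 + 6 + 6 + 8 + 39 + 16 + 19 = 127.
Total exposure: 1 + 1 + 4 + 1 + 2 + 4 + 6 + 6 + 2.5 = 27.5 seconds.
After the first batch: Gamma(6 + 127, 3 + 27.5) = Gamma(133, 61/2).
Total count: 11 + 3 + 2 + 9 + 12 + 5 + 8 + 7 = 57.
Total exposure: 8 seconds.
After the second batch: Gamma(133 + 57, 61/2 + 8) = Gamma(190, 77/2).
Posterior mean = α'/β' = 190/(77/2) = 380/77.

380/77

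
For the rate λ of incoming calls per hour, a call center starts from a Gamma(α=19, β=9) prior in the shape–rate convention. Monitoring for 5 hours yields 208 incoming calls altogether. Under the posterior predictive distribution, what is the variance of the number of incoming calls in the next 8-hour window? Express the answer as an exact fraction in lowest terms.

9988/49

Total count 208 over total exposure 5 hours.
The Gamma prior is conjugate for the Poisson rate, so λ | data ~ Gamma(19+208, 9+5) = Gamma(227, 14).
The posterior predictive for a window of length T is Negative Binomial with variance T·α'·(β'+T)/β'² = 8·227·22/196 = 9988/49.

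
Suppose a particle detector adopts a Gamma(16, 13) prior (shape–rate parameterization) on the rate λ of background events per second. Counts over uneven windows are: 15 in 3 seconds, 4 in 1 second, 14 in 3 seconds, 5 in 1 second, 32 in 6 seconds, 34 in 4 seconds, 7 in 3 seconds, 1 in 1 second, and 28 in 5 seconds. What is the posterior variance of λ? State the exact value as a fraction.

Total count: 15 + 4 + 14 + 5 + 32 + 34 + 7 + 1 + 28 = 140.
Total exposure: 3 + 1 + 3 + 1 + 6 + 4 + 3 + 1 + 5 = 27 seconds.
Gamma(α, β) with Poisson data over total exposure Σt gives posterior Gamma(α+Σx, β+Σt) = Gamma(156, 40).
Posterior variance = α'/β'² = 156/1600 = 39/400.

39/400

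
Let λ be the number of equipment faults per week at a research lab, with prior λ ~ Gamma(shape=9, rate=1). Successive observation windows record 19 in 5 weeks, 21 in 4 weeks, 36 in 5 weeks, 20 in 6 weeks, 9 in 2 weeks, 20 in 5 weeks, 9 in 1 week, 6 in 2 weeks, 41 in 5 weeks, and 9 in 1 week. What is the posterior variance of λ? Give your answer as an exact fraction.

199/1369

Total count: 19 + 21 + 36 + 20 + 9 + 20 + 9 + 6 + 41 + 9 = 190.
Total exposure: 5 + 4 + 5 + 6 + 2 + 5 + 1 + 2 + 5 + 1 = 36 weeks.
The Gamma prior is conjugate for the Poisson rate, so λ | data ~ Gamma(9+190, 1+36) = Gamma(199, 37).
Posterior variance = α'/β'² = 199/1369.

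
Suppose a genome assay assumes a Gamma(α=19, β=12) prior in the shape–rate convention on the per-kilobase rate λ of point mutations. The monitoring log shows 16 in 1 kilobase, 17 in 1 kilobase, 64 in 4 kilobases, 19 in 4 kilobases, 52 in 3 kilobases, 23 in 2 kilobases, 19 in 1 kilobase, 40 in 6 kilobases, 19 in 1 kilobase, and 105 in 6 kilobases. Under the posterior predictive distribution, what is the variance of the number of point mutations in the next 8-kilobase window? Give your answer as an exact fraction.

Total count: 16 + 17 + 64 + 19 + 52 + 23 + 19 + 40 + 19 + 105 = 374.
Total exposure: 1 + 1 + 4 + 4 + 3 + 2 + 1 + 6 + 1 + 6 = 29 kilobases.
Gamma(α, β) with Poisson data over total exposure Σt gives posterior Gamma(α+Σx, β+Σt) = Gamma(393, 41).
The posterior predictive for a window of length T is Negative Binomial with variance T·α'·(β'+T)/β'² = 8·393·49/1681 = 154056/1681.

154056/1681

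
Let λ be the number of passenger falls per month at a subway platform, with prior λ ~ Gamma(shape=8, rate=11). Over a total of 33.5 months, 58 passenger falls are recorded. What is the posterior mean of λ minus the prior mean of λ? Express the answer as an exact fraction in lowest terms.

740/979

Total count 58 over total exposure 33.5 months.
The Gamma prior is conjugate for the Poisson rate, so λ | data ~ Gamma(8+58, 11+33.5) = Gamma(66, 89/2).
Posterior mean = 66/(89/2) = 132/89; prior mean = 8/11 = 8/11. Difference = 132/89 − 8/11 = 740/979.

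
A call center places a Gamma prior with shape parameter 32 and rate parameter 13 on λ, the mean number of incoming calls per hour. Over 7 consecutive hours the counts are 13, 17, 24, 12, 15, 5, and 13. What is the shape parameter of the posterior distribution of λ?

Total count: 13 + 17 + 24 + 12 + 15 + 5 + 13 = 99.
Total exposure: 7 hours.
The Gamma prior is conjugate for the Poisson rate, so λ | data ~ Gamma(32+99, 13+7) = Gamma(131, 20).

131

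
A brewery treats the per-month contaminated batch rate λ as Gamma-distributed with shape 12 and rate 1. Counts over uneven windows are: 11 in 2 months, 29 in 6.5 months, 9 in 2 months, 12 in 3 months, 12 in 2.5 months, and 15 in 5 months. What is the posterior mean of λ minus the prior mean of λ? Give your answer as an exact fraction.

Total count: 11 + 29 + 9 + 12 + 12 + 15 = 88.
Total exposure: 2 + 6.5 + 2 + 3 + 2.5 + 5 = 21 months.
The Gamma prior is conjugate for the Poisson rate, so λ | data ~ Gamma(12+88, 1+21) = Gamma(100, 22).
Posterior mean = 100/22 = 50/11; prior mean = 12/1 = 12. Difference = 50/11 − 12 = -82/11.

-82/11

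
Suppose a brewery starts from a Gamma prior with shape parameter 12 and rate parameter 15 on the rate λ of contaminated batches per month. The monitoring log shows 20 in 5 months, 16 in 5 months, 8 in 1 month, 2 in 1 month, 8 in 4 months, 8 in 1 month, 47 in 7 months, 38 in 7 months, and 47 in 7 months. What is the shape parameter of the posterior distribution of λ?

Total count: 20 + 16 + 8 + 2 + 8 + 8 + 47 + 38 + 47 = 194.
Total exposure: 5 + 5 + 1 + 1 + 4 + 1 + 7 + 7 + 7 = 38 months.
Gamma(α, β) with Poisson data over total exposure Σt gives posterior Gamma(α+Σx, β+Σt) = Gamma(206, 53).

206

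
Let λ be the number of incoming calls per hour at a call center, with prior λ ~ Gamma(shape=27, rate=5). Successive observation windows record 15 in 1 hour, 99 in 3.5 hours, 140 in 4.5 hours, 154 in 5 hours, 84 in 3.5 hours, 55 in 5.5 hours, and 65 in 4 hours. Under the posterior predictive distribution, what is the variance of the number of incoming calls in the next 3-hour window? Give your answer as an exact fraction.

Total count: 15 + 99 + 140 + 154 + 84 + 55 + 65 = 612.
Total exposure: 1 + 3.5 + 4.5 + 5 + 3.5 + 5.5 + 4 = 27 hours.
The Gamma prior is conjugate for the Poisson rate, so λ | data ~ Gamma(27+612, 5+27) = Gamma(639, 32).
The posterior predictive for a window of length T is Negative Binomial with variance T·α'·(β'+T)/β'² = 3·639·35/1024 = 67095/1024.

67095/1024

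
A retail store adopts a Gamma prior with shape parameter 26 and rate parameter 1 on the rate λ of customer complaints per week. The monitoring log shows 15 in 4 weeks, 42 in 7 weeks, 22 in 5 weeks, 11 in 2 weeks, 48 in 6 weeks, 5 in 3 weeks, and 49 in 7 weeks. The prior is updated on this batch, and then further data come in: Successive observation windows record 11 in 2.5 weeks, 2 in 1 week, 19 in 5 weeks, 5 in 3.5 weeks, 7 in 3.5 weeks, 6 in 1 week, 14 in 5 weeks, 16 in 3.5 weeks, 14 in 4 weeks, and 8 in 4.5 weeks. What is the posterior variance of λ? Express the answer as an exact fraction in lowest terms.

Total count: 15 + 42 + 22 + 11 + 48 + 5 + 49 = 192.
Total exposure: 4 + 7 + 5 + 2 + 6 + 3 + 7 = 34 weeks.
After the first batch: Gamma(26 + 192, 1 + 34) = Gamma(218, 35).
Total count: 11 + 2 + 19 + 5 + 7 + 6 + 14 + 16 + 14 + 8 = 102.
Total exposure: 2.5 + 1 + 5 + 3.5 + 3.5 + 1 + 5 + 3.5 + 4 + 4.5 = 33.5 weeks.
After the second batch: Gamma(218 + 102, 35 + 33.5) = Gamma(320, 137/2).
Posterior variance = α'/β'² = 320/(18769/4) = 1280/18769.

1280/18769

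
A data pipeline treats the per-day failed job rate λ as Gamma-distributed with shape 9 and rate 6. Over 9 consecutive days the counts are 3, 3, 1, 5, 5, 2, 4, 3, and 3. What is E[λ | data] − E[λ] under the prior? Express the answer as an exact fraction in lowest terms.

31/30

Total count: 3 + 3 + 1 + 5 + 5 + 2 + 4 + 3 + 3 = 29.
Total exposure: 9 days.
Conjugate update: add total count to the shape and total exposure to the rate, giving Gamma(38, 15).
Posterior mean = 38/15 = 38/15; prior mean = 9/6 = 3/2. Difference = 38/15 − 3/2 = 31/30.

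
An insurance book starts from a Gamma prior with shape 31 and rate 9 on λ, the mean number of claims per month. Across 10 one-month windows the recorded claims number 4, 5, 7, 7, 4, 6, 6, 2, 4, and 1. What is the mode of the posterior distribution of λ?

4

Total count: 4 + 5 + 7 + 7 + 4 + 6 + 6 + 2 + 4 + 1 = 46.
Total exposure: 10 months.
By Gamma–Poisson conjugacy, the posterior is Gamma(α + Σx, β + Σt) = Gamma(31 + 46, 9 + 10) = Gamma(77, 19).
Posterior mode = (α'−1)/β' = 76/19 = 4.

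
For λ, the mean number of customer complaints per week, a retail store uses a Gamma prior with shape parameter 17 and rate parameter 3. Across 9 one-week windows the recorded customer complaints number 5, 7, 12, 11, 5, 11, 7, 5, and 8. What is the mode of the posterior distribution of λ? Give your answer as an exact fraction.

29/4

Total count: 5 + 7 + 12 + 11 + 5 + 11 + 7 + 5 + 8 = 71.
Total exposure: 9 weeks.
The Gamma prior is conjugate for the Poisson rate, so λ | data ~ Gamma(17+71, 3+9) = Gamma(88, 12).
Posterior mode = (α'−1)/β' = 87/12 = 29/4.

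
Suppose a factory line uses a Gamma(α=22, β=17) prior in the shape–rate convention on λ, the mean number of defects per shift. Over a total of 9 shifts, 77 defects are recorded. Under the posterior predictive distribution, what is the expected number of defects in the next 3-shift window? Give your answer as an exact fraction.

Total count 77 over total exposure 9 shifts.
The Gamma prior is conjugate for the Poisson rate, so λ | data ~ Gamma(22+77, 17+9) = Gamma(99, 26).
Predictive mean over a 3-shift window = T·E[λ|data] = 3·99/26 = 297/26.

297/26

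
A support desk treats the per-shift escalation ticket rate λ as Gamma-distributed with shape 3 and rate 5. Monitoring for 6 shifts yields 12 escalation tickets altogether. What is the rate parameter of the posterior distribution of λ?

Total count 12 over total exposure 6 shifts.
By Gamma–Poisson conjugacy, the posterior is Gamma(α + Σx, β + Σt) = Gamma(3 + 12, 5 + 6) = Gamma(15, 11).

11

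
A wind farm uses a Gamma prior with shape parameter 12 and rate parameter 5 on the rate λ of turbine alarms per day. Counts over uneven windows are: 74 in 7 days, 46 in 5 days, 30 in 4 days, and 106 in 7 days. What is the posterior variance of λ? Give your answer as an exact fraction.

67/196

Total count: 74 + 46 + 30 + 106 = 256.
Total exposure: 7 + 5 + 4 + 7 = 23 days.
Conjugate update: add total count to the shape and total exposure to the rate, giving Gamma(268, 28).
Posterior variance = α'/β'² = 268/784 = 67/196.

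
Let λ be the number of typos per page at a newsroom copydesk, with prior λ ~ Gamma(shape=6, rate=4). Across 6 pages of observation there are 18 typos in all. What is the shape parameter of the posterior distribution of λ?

24

Total count 18 over total exposure 6 pages.
By Gamma–Poisson conjugacy, the posterior is Gamma(α + Σx, β + Σt) = Gamma(6 + 18, 4 + 6) = Gamma(24, 10).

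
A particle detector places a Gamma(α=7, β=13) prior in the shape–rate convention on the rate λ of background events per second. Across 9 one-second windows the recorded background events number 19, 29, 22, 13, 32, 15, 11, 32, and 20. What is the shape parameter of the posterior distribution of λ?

Total count: 19 + 29 + 22 + 13 + 32 + 15 + 11 + 32 + 20 = 193.
Total exposure: 9 seconds.
Gamma(α, β) with Poisson data over total exposure Σt gives posterior Gamma(α+Σx, β+Σt) = Gamma(200, 22).

200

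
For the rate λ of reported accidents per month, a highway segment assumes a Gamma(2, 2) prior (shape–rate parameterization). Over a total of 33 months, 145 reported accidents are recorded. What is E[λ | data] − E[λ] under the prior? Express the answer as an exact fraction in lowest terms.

Total count 145 over total exposure 33 months.
Gamma(α, β) with Poisson data over total exposure Σt gives posterior Gamma(α+Σx, β+Σt) = Gamma(147, 35).
Posterior mean = 147/35 = 21/5; prior mean = 2/2 = 1. Difference = 21/5 − 1 = 16/5.

16/5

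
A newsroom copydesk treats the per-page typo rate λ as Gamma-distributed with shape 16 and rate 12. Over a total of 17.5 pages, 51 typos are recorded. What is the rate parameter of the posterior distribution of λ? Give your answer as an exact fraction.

59/2

Total count 51 over total exposure 17.5 pages.
Posterior: α' = 16 + 51 = 67, β' = 12 + 17.5 = 59/2.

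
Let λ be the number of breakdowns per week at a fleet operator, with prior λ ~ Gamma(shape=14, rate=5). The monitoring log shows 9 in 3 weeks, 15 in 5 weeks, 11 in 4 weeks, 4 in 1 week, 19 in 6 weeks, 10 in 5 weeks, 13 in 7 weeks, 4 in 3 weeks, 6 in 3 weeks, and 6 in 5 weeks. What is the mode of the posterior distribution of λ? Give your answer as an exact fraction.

Total count: 9 + 15 + 11 + 4 + 19 + 10 + 13 + 4 + 6 + 6 = 97.
Total exposure: 3 + 5 + 4 + 1 + 6 + 5 + 7 + 3 + 3 + 5 = 42 weeks.
Gamma(α, β) with Poisson data over total exposure Σt gives posterior Gamma(α+Σx, β+Σt) = Gamma(111, 47).
Posterior mode = (α'−1)/β' = 110/47.

110/47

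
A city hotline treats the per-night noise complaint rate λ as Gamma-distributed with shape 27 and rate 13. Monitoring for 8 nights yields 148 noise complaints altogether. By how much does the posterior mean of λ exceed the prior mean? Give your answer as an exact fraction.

Total count 148 over total exposure 8 nights.
Conjugate update: add total count to the shape and total exposure to the rate, giving Gamma(175, 21).
Posterior mean = 175/21 = 25/3; prior mean = 27/13 = 27/13. Difference = 25/3 − 27/13 = 244/39.

244/39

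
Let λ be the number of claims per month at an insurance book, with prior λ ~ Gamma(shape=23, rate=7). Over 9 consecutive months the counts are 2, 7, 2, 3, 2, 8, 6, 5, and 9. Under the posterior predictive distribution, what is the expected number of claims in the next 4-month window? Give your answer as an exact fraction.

Total count: 2 + 7 + 2 + 3 + 2 + 8 + 6 + 5 + 9 = 44.
Total exposure: 9 months.
The Gamma prior is conjugate for the Poisson rate, so λ | data ~ Gamma(23+44, 7+9) = Gamma(67, 16).
Predictive mean over a 4-month window = T·E[λ|data] = 4·67/16 = 67/4.

67/4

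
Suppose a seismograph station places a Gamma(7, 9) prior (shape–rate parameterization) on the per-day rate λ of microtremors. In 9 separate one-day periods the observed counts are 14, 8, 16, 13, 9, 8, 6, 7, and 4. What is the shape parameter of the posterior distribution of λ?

92

Total count: 14 + 8 + 16 + 13 + 9 + 8 + 6 + 7 + 4 = 85.
Total exposure: 9 days.
The Gamma prior is conjugate for the Poisson rate, so λ | data ~ Gamma(7+85, 9+9) = Gamma(92, 18).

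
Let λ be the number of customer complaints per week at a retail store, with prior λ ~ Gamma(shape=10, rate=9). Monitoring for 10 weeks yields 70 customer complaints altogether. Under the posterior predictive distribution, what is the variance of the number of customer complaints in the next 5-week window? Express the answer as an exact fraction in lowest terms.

Total count 70 over total exposure 10 weeks.
Posterior: α' = 10 + 70 = 80, β' = 9 + 10 = 19.
The posterior predictive for a window of length T is Negative Binomial with variance T·α'·(β'+T)/β'² = 5·80·24/361 = 9600/361.

9600/361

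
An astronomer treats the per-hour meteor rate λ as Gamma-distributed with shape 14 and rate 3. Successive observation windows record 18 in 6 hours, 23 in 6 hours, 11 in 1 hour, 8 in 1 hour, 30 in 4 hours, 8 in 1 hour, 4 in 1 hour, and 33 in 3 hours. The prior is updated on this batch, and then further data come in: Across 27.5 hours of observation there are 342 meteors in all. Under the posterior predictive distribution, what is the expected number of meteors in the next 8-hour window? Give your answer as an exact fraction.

7856/107

Total count: 18 + 23 + 11 + 8 + 30 + 8 + 4 + 33 = 135.
Total exposure: 6 + 6 + 1 + 1 + 4 + 1 + 1 + 3 = 23 hours.
After the first batch: Gamma(14 + 135, 3 + 23) = Gamma(149, 26).
Total count 342 over total exposure 27.5 hours.
After the second batch: Gamma(149 + 342, 26 + 27.5) = Gamma(491, 107/2).
Predictive mean over an 8-hour window = T·E[λ|data] = 8·491/(107/2) = 7856/107.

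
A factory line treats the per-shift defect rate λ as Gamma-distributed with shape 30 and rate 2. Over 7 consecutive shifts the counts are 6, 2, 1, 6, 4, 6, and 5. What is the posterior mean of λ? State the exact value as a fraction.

20/3

Total count: 6 + 2 + 1 + 6 + 4 + 6 + 5 = 30.
Total exposure: 7 shifts.
Conjugate update: add total count to the shape and total exposure to the rate, giving Gamma(60, 9).
Posterior mean = α'/β' = 60/9 = 20/3.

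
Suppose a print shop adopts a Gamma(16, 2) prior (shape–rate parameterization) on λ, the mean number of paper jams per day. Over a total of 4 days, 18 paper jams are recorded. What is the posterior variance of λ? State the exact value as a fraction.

Total count 18 over total exposure 4 days.
The Gamma prior is conjugate for the Poisson rate, so λ | data ~ Gamma(16+18, 2+4) = Gamma(34, 6).
Posterior variance = α'/β'² = 34/36 = 17/18.

17/18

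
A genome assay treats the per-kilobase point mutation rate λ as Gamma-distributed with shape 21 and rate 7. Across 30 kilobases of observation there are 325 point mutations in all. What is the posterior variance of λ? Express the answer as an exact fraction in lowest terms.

346/1369

Total count 325 over total exposure 30 kilobases.
Gamma(α, β) with Poisson data over total exposure Σt gives posterior Gamma(α+Σx, β+Σt) = Gamma(346, 37).
Posterior variance = α'/β'² = 346/1369.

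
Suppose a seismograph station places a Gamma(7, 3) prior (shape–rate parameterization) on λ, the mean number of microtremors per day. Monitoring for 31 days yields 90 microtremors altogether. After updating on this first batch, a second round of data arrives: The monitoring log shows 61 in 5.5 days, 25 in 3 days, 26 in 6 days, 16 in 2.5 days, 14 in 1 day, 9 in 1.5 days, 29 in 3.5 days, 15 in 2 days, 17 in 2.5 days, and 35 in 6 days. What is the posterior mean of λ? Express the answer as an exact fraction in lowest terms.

Total count 90 over total exposure 31 days.
After the first batch: Gamma(7 + 90, 3 + 31) = Gamma(97, 34).
Total count: 61 + 25 + 26 + 16 + 14 + 9 + 29 + 15 + 17 + 35 = 247.
Total exposure: 5.5 + 3 + 6 + 2.5 + 1 + 1.5 + 3.5 + 2 + 2.5 + 6 = 33.5 days.
After the second batch: Gamma(97 + 247, 34 + 33.5) = Gamma(344, 135/2).
Posterior mean = α'/β' = 344/(135/2) = 688/135.

688/135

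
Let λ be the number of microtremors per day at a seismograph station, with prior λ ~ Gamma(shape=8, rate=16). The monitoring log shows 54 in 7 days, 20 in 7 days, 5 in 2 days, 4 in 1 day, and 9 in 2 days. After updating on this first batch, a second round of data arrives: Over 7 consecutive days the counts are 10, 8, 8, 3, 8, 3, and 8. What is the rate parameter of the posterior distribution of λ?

42

Total count: 54 + 20 + 5 + 4 + 9 = 92.
Total exposure: 7 + 7 + 2 + 1 + 2 = 19 days.
After the first batch: Gamma(8 + 92, 16 + 19) = Gamma(100, 35).
Total count: 10 + 8 + 8 + 3 + 8 + 3 + 8 = 48.
Total exposure: 7 days.
After the second batch: Gamma(100 + 48, 35 + 7) = Gamma(148, 42).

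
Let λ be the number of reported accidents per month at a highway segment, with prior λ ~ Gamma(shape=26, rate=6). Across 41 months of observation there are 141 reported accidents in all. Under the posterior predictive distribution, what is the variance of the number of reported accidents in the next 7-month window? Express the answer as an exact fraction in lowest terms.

Total count 141 over total exposure 41 months.
Posterior: α' = 26 + 141 = 167, β' = 6 + 41 = 47.
The posterior predictive for a window of length T is Negative Binomial with variance T·α'·(β'+T)/β'² = 7·167·54/2209 = 63126/2209.

63126/2209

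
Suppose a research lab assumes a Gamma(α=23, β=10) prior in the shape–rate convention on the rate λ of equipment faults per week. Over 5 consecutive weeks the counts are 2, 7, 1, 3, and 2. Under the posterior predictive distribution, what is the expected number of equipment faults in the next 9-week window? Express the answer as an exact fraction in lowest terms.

114/5

Total count: 2 + 7 + 1 + 3 + 2 = 15.
Total exposure: 5 weeks.
Gamma(α, β) with Poisson data over total exposure Σt gives posterior Gamma(α+Σx, β+Σt) = Gamma(38, 15).
Predictive mean over a 9-week window = T·E[λ|data] = 9·38/15 = 114/5.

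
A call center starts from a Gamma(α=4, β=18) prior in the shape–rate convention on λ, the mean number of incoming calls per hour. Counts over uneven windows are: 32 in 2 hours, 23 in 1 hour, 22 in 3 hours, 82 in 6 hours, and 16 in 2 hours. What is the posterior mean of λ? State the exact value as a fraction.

179/32

Total count: 32 + 23 + 22 + 82 + 16 = 175.
Total exposure: 2 + 1 + 3 + 6 + 2 = 14 hours.
Conjugate update: add total count to the shape and total exposure to the rate, giving Gamma(179, 32).
Posterior mean = α'/β' = 179/32.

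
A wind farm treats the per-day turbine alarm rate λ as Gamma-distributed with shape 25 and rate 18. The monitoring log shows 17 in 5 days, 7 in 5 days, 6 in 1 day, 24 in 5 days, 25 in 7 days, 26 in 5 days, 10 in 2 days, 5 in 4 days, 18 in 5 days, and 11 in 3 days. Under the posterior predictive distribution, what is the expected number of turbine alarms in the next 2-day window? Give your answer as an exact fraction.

Total count: 17 + 7 + 6 + 24 + 25 + 26 + 10 + 5 + 18 + 11 = 149.
Total exposure: 5 + 5 + 1 + 5 + 7 + 5 + 2 + 4 + 5 + 3 = 42 days.
Conjugate update: add total count to the shape and total exposure to the rate, giving Gamma(174, 60).
Predictive mean over a 2-day window = T·E[λ|data] = 2·174/60 = 29/5.

29/5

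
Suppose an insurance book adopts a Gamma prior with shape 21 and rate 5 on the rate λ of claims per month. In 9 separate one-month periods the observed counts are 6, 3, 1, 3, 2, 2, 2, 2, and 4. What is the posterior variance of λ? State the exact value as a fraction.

23/98

Total count: 6 + 3 + 1 + 3 + 2 + 2 + 2 + 2 + 4 = 25.
Total exposure: 9 months.
The Gamma prior is conjugate for the Poisson rate, so λ | data ~ Gamma(21+25, 5+9) = Gamma(46, 14).
Posterior variance = α'/β'² = 46/196 = 23/98.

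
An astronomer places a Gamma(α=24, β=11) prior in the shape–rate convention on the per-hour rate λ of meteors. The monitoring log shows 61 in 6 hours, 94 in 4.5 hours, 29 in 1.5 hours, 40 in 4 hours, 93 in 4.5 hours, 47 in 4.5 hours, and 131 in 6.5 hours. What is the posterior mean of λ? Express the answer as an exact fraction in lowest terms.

1038/85

Total count: 61 + 94 + 29 + 40 + 93 + 47 + 131 = 495.
Total exposure: 6 + 4.5 + 1.5 + 4 + 4.5 + 4.5 + 6.5 = 31.5 hours.
Conjugate update: add total count to the shape and total exposure to the rate, giving Gamma(519, 85/2).
Posterior mean = α'/β' = 519/(85/2) = 1038/85.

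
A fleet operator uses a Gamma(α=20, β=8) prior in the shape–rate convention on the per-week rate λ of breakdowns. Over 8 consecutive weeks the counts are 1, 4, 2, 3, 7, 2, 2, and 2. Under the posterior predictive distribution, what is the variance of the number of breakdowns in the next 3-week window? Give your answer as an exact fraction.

2451/256

Total count: 1 + 4 + 2 + 3 + 7 + 2 + 2 + 2 = 23.
Total exposure: 8 weeks.
The Gamma prior is conjugate for the Poisson rate, so λ | data ~ Gamma(20+23, 8+8) = Gamma(43, 16).
The posterior predictive for a window of length T is Negative Binomial with variance T·α'·(β'+T)/β'² = 3·43·19/256 = 2451/256.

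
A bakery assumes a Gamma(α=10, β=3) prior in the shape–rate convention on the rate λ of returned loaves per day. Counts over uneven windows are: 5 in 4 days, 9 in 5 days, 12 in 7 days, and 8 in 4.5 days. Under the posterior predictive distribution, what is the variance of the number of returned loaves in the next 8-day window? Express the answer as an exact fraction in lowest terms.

Total count: 5 + 9 + 12 + 8 = 34.
Total exposure: 4 + 5 + 7 + 4.5 = 20.5 days.
Conjugate update: add total count to the shape and total exposure to the rate, giving Gamma(44, 47/2).
The posterior predictive for a window of length T is Negative Binomial with variance T·α'·(β'+T)/β'² = 8·44·(63/2)/(2209/4) = 44352/2209.

44352/2209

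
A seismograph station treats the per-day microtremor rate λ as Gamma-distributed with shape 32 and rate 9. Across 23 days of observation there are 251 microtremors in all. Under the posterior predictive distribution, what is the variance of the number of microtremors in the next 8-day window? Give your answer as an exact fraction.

Total count 251 over total exposure 23 days.
The Gamma prior is conjugate for the Poisson rate, so λ | data ~ Gamma(32+251, 9+23) = Gamma(283, 32).
The posterior predictive for a window of length T is Negative Binomial with variance T·α'·(β'+T)/β'² = 8·283·40/1024 = 1415/16.

1415/16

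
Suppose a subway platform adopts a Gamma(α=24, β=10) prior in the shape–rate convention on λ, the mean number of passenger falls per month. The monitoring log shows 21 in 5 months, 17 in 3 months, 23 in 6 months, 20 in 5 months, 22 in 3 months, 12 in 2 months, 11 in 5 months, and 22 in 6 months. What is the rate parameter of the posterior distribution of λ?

45

Total count: 21 + 17 + 23 + 20 + 22 + 12 + 11 + 22 = 148.
Total exposure: 5 + 3 + 6 + 5 + 3 + 2 + 5 + 6 = 35 months.
Gamma(α, β) with Poisson data over total exposure Σt gives posterior Gamma(α+Σx, β+Σt) = Gamma(172, 45).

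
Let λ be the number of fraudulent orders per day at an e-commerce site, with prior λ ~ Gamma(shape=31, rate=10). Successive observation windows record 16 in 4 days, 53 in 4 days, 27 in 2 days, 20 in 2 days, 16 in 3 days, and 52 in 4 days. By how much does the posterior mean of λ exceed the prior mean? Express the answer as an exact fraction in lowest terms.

Total count: 16 + 53 + 27 + 20 + 16 + 52 = 184.
Total exposure: 4 + 4 + 2 + 2 + 3 + 4 = 19 days.
Gamma(α, β) with Poisson data over total exposure Σt gives posterior Gamma(α+Σx, β+Σt) = Gamma(215, 29).
Posterior mean = 215/29 = 215/29; prior mean = 31/10 = 31/10. Difference = 215/29 − 31/10 = 1251/290.

1251/290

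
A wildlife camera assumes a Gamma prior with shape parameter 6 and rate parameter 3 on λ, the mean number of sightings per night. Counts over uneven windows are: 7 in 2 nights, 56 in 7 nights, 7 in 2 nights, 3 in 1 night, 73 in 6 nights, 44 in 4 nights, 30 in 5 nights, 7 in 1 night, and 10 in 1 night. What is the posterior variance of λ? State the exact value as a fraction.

243/1024

Total count: 7 + 56 + 7 + 3 + 73 + 44 + 30 + 7 + 10 = 237.
Total exposure: 2 + 7 + 2 + 1 + 6 + 4 + 5 + 1 + 1 = 29 nights.
Posterior: α' = 6 + 237 = 243, β' = 3 + 29 = 32.
Posterior variance = α'/β'² = 243/1024.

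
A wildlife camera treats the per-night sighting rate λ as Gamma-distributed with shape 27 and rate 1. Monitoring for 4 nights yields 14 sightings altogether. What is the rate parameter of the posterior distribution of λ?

5

Total count 14 over total exposure 4 nights.
Gamma(α, β) with Poisson data over total exposure Σt gives posterior Gamma(α+Σx, β+Σt) = Gamma(41, 5).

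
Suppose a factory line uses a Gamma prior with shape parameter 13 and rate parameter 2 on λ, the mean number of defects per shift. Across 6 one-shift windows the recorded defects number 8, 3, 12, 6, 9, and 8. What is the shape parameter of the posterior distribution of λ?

59

Total count: 8 + 3 + 12 + 6 + 9 + 8 = 46.
Total exposure: 6 shifts.
Posterior: α' = 13 + 46 = 59, β' = 2 + 6 = 8.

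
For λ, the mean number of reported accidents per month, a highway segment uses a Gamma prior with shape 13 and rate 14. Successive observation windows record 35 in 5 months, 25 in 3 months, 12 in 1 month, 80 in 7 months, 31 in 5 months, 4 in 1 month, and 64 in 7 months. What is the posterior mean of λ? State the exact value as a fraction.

Total count: 35 + 25 + 12 + 80 + 31 + 4 + 64 = 251.
Total exposure: 5 + 3 + 1 + 7 + 5 + 1 + 7 = 29 months.
Posterior: α' = 13 + 251 = 264, β' = 14 + 29 = 43.
Posterior mean = α'/β' = 264/43.

264/43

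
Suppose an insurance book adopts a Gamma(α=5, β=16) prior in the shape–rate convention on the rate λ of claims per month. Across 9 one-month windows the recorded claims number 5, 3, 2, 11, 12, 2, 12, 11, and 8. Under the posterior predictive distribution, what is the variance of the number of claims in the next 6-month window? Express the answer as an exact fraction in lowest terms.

13206/625

Total count: 5 + 3 + 2 + 11 + 12 + 2 + 12 + 11 + 8 = 66.
Total exposure: 9 months.
Gamma(α, β) with Poisson data over total exposure Σt gives posterior Gamma(α+Σx, β+Σt) = Gamma(71, 25).
The posterior predictive for a window of length T is Negative Binomial with variance T·α'·(β'+T)/β'² = 6·71·31/625 = 13206/625.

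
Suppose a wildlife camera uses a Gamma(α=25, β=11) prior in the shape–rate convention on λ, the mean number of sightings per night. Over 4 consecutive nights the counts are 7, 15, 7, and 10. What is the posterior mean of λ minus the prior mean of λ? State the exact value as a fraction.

Total count: 7 + 15 + 7 + 10 = 39.
Total exposure: 4 nights.
By Gamma–Poisson conjugacy, the posterior is Gamma(α + Σx, β + Σt) = Gamma(25 + 39, 11 + 4) = Gamma(64, 15).
Posterior mean = 64/15 = 64/15; prior mean = 25/11 = 25/11. Difference = 64/15 − 25/11 = 329/165.

329/165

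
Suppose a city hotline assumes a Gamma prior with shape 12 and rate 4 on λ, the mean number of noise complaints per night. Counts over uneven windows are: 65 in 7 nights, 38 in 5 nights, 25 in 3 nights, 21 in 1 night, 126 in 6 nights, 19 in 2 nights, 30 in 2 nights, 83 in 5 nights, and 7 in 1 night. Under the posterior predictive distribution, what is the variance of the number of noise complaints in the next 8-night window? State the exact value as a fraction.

3124/27

Total count: 65 + 38 + 25 + 21 + 126 + 19 + 30 + 83 + 7 = 414.
Total exposure: 7 + 5 + 3 + 1 + 6 + 2 + 2 + 5 + 1 = 32 nights.
Conjugate update: add total count to the shape and total exposure to the rate, giving Gamma(426, 36).
The posterior predictive for a window of length T is Negative Binomial with variance T·α'·(β'+T)/β'² = 8·426·44/1296 = 3124/27.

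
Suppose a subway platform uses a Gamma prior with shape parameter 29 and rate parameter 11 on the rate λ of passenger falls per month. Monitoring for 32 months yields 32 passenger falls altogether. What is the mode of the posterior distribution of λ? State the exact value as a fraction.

60/43

Total count 32 over total exposure 32 months.
Posterior: α' = 29 + 32 = 61, β' = 11 + 32 = 43.
Posterior mode = (α'−1)/β' = 60/43.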